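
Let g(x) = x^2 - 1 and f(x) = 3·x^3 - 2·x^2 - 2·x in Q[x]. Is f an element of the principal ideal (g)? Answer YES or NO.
NO

In Q[x] the ideal (g) consists of all multiples of g, so f ∈ (g) iff g | f, i.e. iff the remainder of f on division by g is 0. Divide f by g (g is monic, so eliminate the leading term of the running remainder at each step):
  leading term 3·x^3: subtract (3·x)·g(x) = 3·x^3 - 3·x, leaving -2·x^2 + x
  leading term -2·x^2: subtract (-2)·g(x) = 2 - 2·x^2, leaving x - 2
The remainder r(x) = x - 2 ≠ 0 (and deg r < deg g), so g ∤ f, i.e. f ∉ (g).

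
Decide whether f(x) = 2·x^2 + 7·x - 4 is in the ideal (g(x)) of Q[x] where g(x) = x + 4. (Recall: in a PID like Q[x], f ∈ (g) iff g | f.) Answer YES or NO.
YES

In Q[x] the ideal (g) consists of all multiples of g, so f ∈ (g) iff g | f, i.e. iff the remainder of f on division by g is 0. Divide f by g (g is monic, so eliminate the leading term of the running remainder at each step):
  leading term 2·x^2: subtract (2·x)·g(x) = 2·x^2 + 8·x, leaving -x - 4
  leading term -x: subtract (-1)·g(x) = -x - 4, leaving 0
The remainder is 0, so f(x) = g(x) · h(x) with h(x) = 2·x - 1. Hence g | f, i.e. f ∈ (g).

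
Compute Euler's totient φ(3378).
φ is multiplicative, with φ(p^e) = p^e − p^(e−1). Factorise 3378 = 2 · 3 · 563. Then
  φ(3378) = (2 − 1) · (3 − 1) · (563 − 1) = 1 · 2 · 562 = 1124.

Final answer: φ(3378) = 1124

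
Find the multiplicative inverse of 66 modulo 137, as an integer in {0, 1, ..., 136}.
Apply the extended Euclidean algorithm to (137, 66), tracking rows (r, s, t) with s·137 + t·66 = r. Each division r_prev = q·r_cur + r_new produces the new row as (previous row) − q·(current row):
  row A: (137, 1, 0)   [1·137 + 0·66 = 137]
  row B: (66, 0, 1)   [0·137 + 1·66 = 66]
  137 = 2·66 + 5   → row C = row A − 2·row B = (5, 1, −2)   [check: 1·137 − 2·66 = 5]
  66 = 13·5 + 1   → row D = row B − 13·row C = (1, −13, 27)   [check: −13·137 + 27·66 = 1]
  5 = 5·1 + 0   → remainder 0, stop. gcd = 1 (last nonzero row D).
The gcd is 1, so 66 is invertible mod 137. The last nonzero row gives −13·137 + 27·66 = 1, so t = 27. So 66^(−1) ≡ 27 (mod 137). Verify: 66 · 27 = 1782 ≡ 1 (mod 137). ✓

Final answer: 66^(−1) ≡ 27 (mod 137)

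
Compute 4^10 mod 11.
1

Use repeated squaring. Binary(10) = 1010. Walk through the bits of the exponent 10 left-to-right: at each bit after the leading one, square the running value, then multiply by 4 if the bit is 1 (always reducing mod 11):
  bit 1 = 1 (leading): start with 4.
  bit 2 = 0: square 4^2 = 16 ≡ 5 (mod 11).
  bit 3 = 1: square 5^2 = 25 ≡ 3; bit is 1, so multiply 3·4 = 12 ≡ 1 (mod 11).
  bit 4 = 0: square 1^2 = 1 (mod 11).
Final value: 4^10 ≡ 1 (mod 11).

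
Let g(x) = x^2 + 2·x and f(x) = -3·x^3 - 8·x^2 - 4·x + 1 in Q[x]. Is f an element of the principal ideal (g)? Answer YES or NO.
NO

In Q[x] the ideal (g) consists of all multiples of g, so f ∈ (g) iff g | f, i.e. iff the remainder of f on division by g is 0. Divide f by g (g is monic, so eliminate the leading term of the running remainder at each step):
  leading term -3·x^3: subtract (-3·x)·g(x) = -3·x^3 - 6·x^2, leaving -2·x^2 - 4·x + 1
  leading term -2·x^2: subtract (-2)·g(x) = -2·x^2 - 4·x, leaving 1
The remainder r(x) = 1 ≠ 0 (and deg r < deg g), so g ∤ f, i.e. f ∉ (g).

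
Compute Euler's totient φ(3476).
φ is multiplicative, with φ(p^e) = p^e − p^(e−1). Factorise 3476 = 2^2 · 11 · 79. Then
  φ(3476) = (2^2 − 2^1) · (11 − 1) · (79 − 1) = 2 · 10 · 78 = 1560.

Final answer: φ(3476) = 1560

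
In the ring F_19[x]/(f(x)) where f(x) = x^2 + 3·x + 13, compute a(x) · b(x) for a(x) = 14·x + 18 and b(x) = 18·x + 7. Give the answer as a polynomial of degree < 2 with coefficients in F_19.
a · b ≡ 8·x + 4 (mod f(x))

Multiply as integer polynomials: a · b = 252·x^2 + 422·x + 126. Reducing coefficients mod 19: a · b ≡ 5·x^2 + 4·x + 12. Now divide by f(x) = x^2 + 3·x + 13 in F_19[x], eliminating the leading term at each step:
  leading term 5·x^2: subtract (5)·f(x) = 5·x^2 + 15·x + 8, leaving 8·x + 4 (coefficients mod 19)
The degree is now < 2, so this is the remainder. Hence a · b ≡ 8·x + 4 in F_19[x]/(f).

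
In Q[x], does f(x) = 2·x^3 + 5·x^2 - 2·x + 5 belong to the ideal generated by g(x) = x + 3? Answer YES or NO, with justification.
In Q[x] the ideal (g) consists of all multiples of g, so f ∈ (g) iff g | f, i.e. iff the remainder of f on division by g is 0. Divide f by g (g is monic, so eliminate the leading term of the running remainder at each step):
  leading term 2·x^3: subtract (2·x^2)·g(x) = 2·x^3 + 6·x^2, leaving -x^2 - 2·x + 5
  leading term -x^2: subtract (-x)·g(x) = -x^2 - 3·x, leaving x + 5
  leading term x: subtract (1)·g(x) = x + 3, leaving 2
The remainder r(x) = 2 ≠ 0 (and deg r < deg g), so g ∤ f, i.e. f ∉ (g).

Final answer: NO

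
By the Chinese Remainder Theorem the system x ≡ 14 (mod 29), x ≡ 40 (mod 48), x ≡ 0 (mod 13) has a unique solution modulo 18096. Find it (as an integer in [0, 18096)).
The moduli 29, 48, 13 are pairwise coprime, so by the CRT there is a unique solution mod 29·48·13 = 18096.
Solve by successive substitution. Start with x ≡ 14 (mod 29).
  Combine with x ≡ 40 (mod 48): write x = 14 + 29·t and require 14 + 29·t ≡ 40 (mod 48), i.e. 29·t ≡ 40 − 14 ≡ 26 (mod 48). Since 29^(−1) ≡ 5 (mod 48), t ≡ 5·26 ≡ 34 (mod 48). So x ≡ 14 + 29·34 = 1000 (mod 1392).
  Combine with x ≡ 0 (mod 13): write x = 1000 + 1392·t and require 1000 + 1392·t ≡ 0 (mod 13), i.e. 1392·t ≡ 0 − 1000 ≡ 1 (mod 13). Since 1392^(−1) ≡ 1 (mod 13) (1392 ≡ 1 (mod 13)), t ≡ 1·1 ≡ 1 (mod 13). So x ≡ 1000 + 1392·1 = 2392 (mod 18096).
Unique solution in [0, 18096): x = 2392.

Final answer: x ≡ 2392 (mod 18096); the representative in [0, 18096) is 2392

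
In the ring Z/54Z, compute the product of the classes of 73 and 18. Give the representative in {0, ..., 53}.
18

Reduce the factors first: 73 ≡ 19 (mod 54), so 73 · 18 ≡ 19 · 18 (mod 54). 19 · 18 = 342. Dividing by 54: 342 = 6·54 + 18. So (73 · 18) mod 54 = 18.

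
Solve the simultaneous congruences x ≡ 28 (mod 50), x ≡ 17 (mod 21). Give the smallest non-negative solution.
x ≡ 878 (mod 1050); the representative in [0, 1050) is 878

The moduli 50, 21 are pairwise coprime, so by the CRT there is a unique solution mod 50·21 = 1050.
Solve by successive substitution. Start with x ≡ 28 (mod 50).
  Combine with x ≡ 17 (mod 21): write x = 28 + 50·t and require 28 + 50·t ≡ 17 (mod 21), i.e. 50·t ≡ 17 − 28 ≡ 10 (mod 21). Since 50^(−1) ≡ 8 (mod 21) (50 ≡ 8 (mod 21)), t ≡ 8·10 ≡ 17 (mod 21). So x ≡ 28 + 50·17 = 878 (mod 1050).
Unique solution in [0, 1050): x = 878.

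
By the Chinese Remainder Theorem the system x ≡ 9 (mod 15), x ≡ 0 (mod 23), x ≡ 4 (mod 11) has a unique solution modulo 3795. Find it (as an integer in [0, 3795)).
The moduli 15, 23, 11 are pairwise coprime, so by the CRT there is a unique solution mod 15·23·11 = 3795.
Solve by successive substitution. Start with x ≡ 9 (mod 15).
  Combine with x ≡ 0 (mod 23): write x = 9 + 15·t and require 9 + 15·t ≡ 0 (mod 23), i.e. 15·t ≡ 0 − 9 ≡ 14 (mod 23). Since 15^(−1) ≡ 20 (mod 23), t ≡ 20·14 ≡ 4 (mod 23). So x ≡ 9 + 15·4 = 69 (mod 345).
  Combine with x ≡ 4 (mod 11): write x = 69 + 345·t and require 69 + 345·t ≡ 4 (mod 11), i.e. 345·t ≡ 4 − 69 ≡ 1 (mod 11). Since 345^(−1) ≡ 3 (mod 11) (345 ≡ 4 (mod 11)), t ≡ 3·1 ≡ 3 (mod 11). So x ≡ 69 + 345·3 = 1104 (mod 3795).
Unique solution in [0, 3795): x = 1104.

Final answer: x ≡ 1104 (mod 3795); the representative in [0, 3795) is 1104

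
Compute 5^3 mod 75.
50

Use repeated squaring. Binary(3) = 11. Walk through the bits of the exponent 3 left-to-right: at each bit after the leading one, square the running value, then multiply by 5 if the bit is 1 (always reducing mod 75):
  bit 1 = 1 (leading): start with 5.
  bit 2 = 1: square 5^2 = 25; bit is 1, so multiply 25·5 = 125 ≡ 50 (mod 75).
Final value: 5^3 ≡ 50 (mod 75).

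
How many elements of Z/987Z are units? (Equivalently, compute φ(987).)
Z/987Z has φ(987) = 552 units

An element a ∈ Z/987Z is a unit iff gcd(a, 987) = 1, so the number of units is φ(987). φ is multiplicative, with φ(p^e) = p^e − p^(e−1). Factorise 987 = 3 · 7 · 47. Then
  φ(987) = (3 − 1) · (7 − 1) · (47 − 1) = 2 · 6 · 46 = 552.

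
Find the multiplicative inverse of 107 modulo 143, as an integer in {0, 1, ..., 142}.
Apply the extended Euclidean algorithm to (143, 107), tracking rows (r, s, t) with s·143 + t·107 = r. Each division r_prev = q·r_cur + r_new produces the new row as (previous row) − q·(current row):
  row A: (143, 1, 0)   [1·143 + 0·107 = 143]
  row B: (107, 0, 1)   [0·143 + 1·107 = 107]
  143 = 1·107 + 36   → row C = row A − 1·row B = (36, 1, −1)   [check: 1·143 − 1·107 = 36]
  107 = 2·36 + 35   → row D = row B − 2·row C = (35, −2, 3)   [check: −2·143 + 3·107 = 35]
  36 = 1·35 + 1   → row E = row C − 1·row D = (1, 3, −4)   [check: 3·143 − 4·107 = 1]
  35 = 35·1 + 0   → remainder 0, stop. gcd = 1 (last nonzero row E).
The gcd is 1, so 107 is invertible mod 143. The last nonzero row gives 3·143 − 4·107 = 1, so t = −4. So 107^(−1) ≡ −4 ≡ 139 (mod 143). Verify: 107 · 139 = 14873 ≡ 1 (mod 143). ✓

Final answer: 107^(−1) ≡ 139 (mod 143)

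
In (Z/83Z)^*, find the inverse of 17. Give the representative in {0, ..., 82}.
17^(−1) ≡ 44 (mod 83)

Apply the extended Euclidean algorithm to (83, 17), tracking rows (r, s, t) with s·83 + t·17 = r. Each division r_prev = q·r_cur + r_new produces the new row as (previous row) − q·(current row):
  row A: (83, 1, 0)   [1·83 + 0·17 = 83]
  row B: (17, 0, 1)   [0·83 + 1·17 = 17]
  83 = 4·17 + 15   → row C = row A − 4·row B = (15, 1, −4)   [check: 1·83 − 4·17 = 15]
  17 = 1·15 + 2   → row D = row B − 1·row C = (2, −1, 5)   [check: −1·83 + 5·17 = 2]
  15 = 7·2 + 1   → row E = row C − 7·row D = (1, 8, −39)   [check: 8·83 − 39·17 = 1]
  2 = 2·1 + 0   → remainder 0, stop. gcd = 1 (last nonzero row E).
The gcd is 1, so 17 is invertible mod 83. The last nonzero row gives 8·83 − 39·17 = 1, so t = −39. So 17^(−1) ≡ −39 ≡ 44 (mod 83). Verify: 17 · 44 = 748 ≡ 1 (mod 83). ✓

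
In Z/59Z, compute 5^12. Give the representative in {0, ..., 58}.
41

Use repeated squaring. Binary(12) = 1100. Walk through the bits of the exponent 12 left-to-right: at each bit after the leading one, square the running value, then multiply by 5 if the bit is 1 (always reducing mod 59):
  bit 1 = 1 (leading): start with 5.
  bit 2 = 1: square 5^2 = 25; bit is 1, so multiply 25·5 = 125 ≡ 7 (mod 59).
  bit 3 = 0: square 7^2 = 49 (mod 59).
  bit 4 = 0: square 49^2 = 2401 ≡ 41 (mod 59).
Final value: 5^12 ≡ 41 (mod 59).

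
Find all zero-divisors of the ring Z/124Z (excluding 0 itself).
nonzero zero-divisors of Z/124Z = {2, 4, 6, 8, 10, 12, 14, 16, 18, 20, 22, 24, 26, 28, 30, 31, 32, 34, 36, 38, 40, 42, 44, 46, 48, 50, 52, 54, 56, 58, 60, 62, 64, 66, 68, 70, 72, 74, 76, 78, 80, 82, 84, 86, 88, 90, 92, 93, 94, 96, 98, 100, 102, 104, 106, 108, 110, 112, 114, 116, 118, 120, 122}

An element a ∈ Z/124Z (with a ≠ 0) is a zero-divisor iff gcd(a, 124) > 1 (because a is a unit precisely when gcd(a, n) = 1, and in Z/nZ every nonzero, non-unit element is a zero-divisor). Scan a = 1, ..., 123 and keep those with gcd(a, 124) > 1:
  gcd(2, 124) = 2, gcd(4, 124) = 4, gcd(6, 124) = 2, gcd(8, 124) = 4, gcd(10, 124) = 2, gcd(12, 124) = 4, gcd(14, 124) = 2, gcd(16, 124) = 4, gcd(18, 124) = 2, gcd(20, 124) = 4, gcd(22, 124) = 2, gcd(24, 124) = 4, gcd(26, 124) = 2, gcd(28, 124) = 4, gcd(30, 124) = 2, gcd(31, 124) = 31, gcd(32, 124) = 4, gcd(34, 124) = 2, gcd(36, 124) = 4, gcd(38, 124) = 2, gcd(40, 124) = 4, gcd(42, 124) = 2, gcd(44, 124) = 4, gcd(46, 124) = 2, gcd(48, 124) = 4, gcd(50, 124) = 2, gcd(52, 124) = 4, gcd(54, 124) = 2, gcd(56, 124) = 4, gcd(58, 124) = 2, gcd(60, 124) = 4, gcd(62, 124) = 62, gcd(64, 124) = 4, gcd(66, 124) = 2, gcd(68, 124) = 4, gcd(70, 124) = 2, gcd(72, 124) = 4, gcd(74, 124) = 2, gcd(76, 124) = 4, gcd(78, 124) = 2, gcd(80, 124) = 4, gcd(82, 124) = 2, gcd(84, 124) = 4, gcd(86, 124) = 2, gcd(88, 124) = 4, gcd(90, 124) = 2, gcd(92, 124) = 4, gcd(93, 124) = 31, gcd(94, 124) = 2, gcd(96, 124) = 4, gcd(98, 124) = 2, gcd(100, 124) = 4, gcd(102, 124) = 2, gcd(104, 124) = 4, gcd(106, 124) = 2, gcd(108, 124) = 4, gcd(110, 124) = 2, gcd(112, 124) = 4, gcd(114, 124) = 2, gcd(116, 124) = 4, gcd(118, 124) = 2, gcd(120, 124) = 4, gcd(122, 124) = 2.
All other a ∈ {1, ..., 123} have gcd(a, 124) = 1 and are units. So the nonzero zero-divisors are exactly the 63 values of a appearing in this scan.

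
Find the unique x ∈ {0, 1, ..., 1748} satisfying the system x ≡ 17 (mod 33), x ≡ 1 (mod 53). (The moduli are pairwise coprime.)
The moduli 33, 53 are pairwise coprime, so by the CRT there is a unique solution mod 33·53 = 1749.
Solve by successive substitution. Start with x ≡ 17 (mod 33).
  Combine with x ≡ 1 (mod 53): write x = 17 + 33·t and require 17 + 33·t ≡ 1 (mod 53), i.e. 33·t ≡ 1 − 17 ≡ 37 (mod 53). Since 33^(−1) ≡ 45 (mod 53), t ≡ 45·37 ≡ 22 (mod 53). So x ≡ 17 + 33·22 = 743 (mod 1749).
Unique solution in [0, 1749): x = 743.

Final answer: x ≡ 743 (mod 1749); the representative in [0, 1749) is 743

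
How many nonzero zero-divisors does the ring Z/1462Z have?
In Z/1462Z each nonzero element is either a unit (gcd with 1462 is 1) or a zero-divisor (gcd > 1). The number of units is φ(1462): factorise 1462 = 2 · 17 · 43, so φ(1462) = (2 − 1) · (17 − 1) · (43 − 1) = 1 · 16 · 42 = 672. The nonzero elements number 1462 − 1 = 1461. Hence the nonzero zero-divisors number 1461 − 672 = 789.

Final answer: Z/1462Z has 789 nonzero zero-divisors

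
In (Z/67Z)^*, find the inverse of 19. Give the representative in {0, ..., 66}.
19^(−1) ≡ 60 (mod 67)

Apply the extended Euclidean algorithm to (67, 19), tracking rows (r, s, t) with s·67 + t·19 = r. Each division r_prev = q·r_cur + r_new produces the new row as (previous row) − q·(current row):
  row A: (67, 1, 0)   [1·67 + 0·19 = 67]
  row B: (19, 0, 1)   [0·67 + 1·19 = 19]
  67 = 3·19 + 10   → row C = row A − 3·row B = (10, 1, −3)   [check: 1·67 − 3·19 = 10]
  19 = 1·10 + 9   → row D = row B − 1·row C = (9, −1, 4)   [check: −1·67 + 4·19 = 9]
  10 = 1·9 + 1   → row E = row C − 1·row D = (1, 2, −7)   [check: 2·67 − 7·19 = 1]
  9 = 9·1 + 0   → remainder 0, stop. gcd = 1 (last nonzero row E).
The gcd is 1, so 19 is invertible mod 67. The last nonzero row gives 2·67 − 7·19 = 1, so t = −7. So 19^(−1) ≡ −7 ≡ 60 (mod 67). Verify: 19 · 60 = 1140 ≡ 1 (mod 67). ✓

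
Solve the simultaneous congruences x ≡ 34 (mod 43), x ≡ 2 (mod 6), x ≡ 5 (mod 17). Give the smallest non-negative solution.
The moduli 43, 6, 17 are pairwise coprime, so by the CRT there is a unique solution mod 43·6·17 = 4386.
Solve by successive substitution. Start with x ≡ 34 (mod 43).
  Combine with x ≡ 2 (mod 6): write x = 34 + 43·t and require 34 + 43·t ≡ 2 (mod 6), i.e. 43·t ≡ 2 − 34 ≡ 4 (mod 6). Since 43^(−1) ≡ 1 (mod 6) (43 ≡ 1 (mod 6)), t ≡ 1·4 ≡ 4 (mod 6). So x ≡ 34 + 43·4 = 206 (mod 258).
  Combine with x ≡ 5 (mod 17): write x = 206 + 258·t and require 206 + 258·t ≡ 5 (mod 17), i.e. 258·t ≡ 5 − 206 ≡ 3 (mod 17). Since 258^(−1) ≡ 6 (mod 17) (258 ≡ 3 (mod 17)), t ≡ 6·3 ≡ 1 (mod 17). So x ≡ 206 + 258·1 = 464 (mod 4386).
Unique solution in [0, 4386): x = 464.

Final answer: x ≡ 464 (mod 4386); the representative in [0, 4386) is 464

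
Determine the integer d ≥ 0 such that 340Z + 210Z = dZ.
In the PID Z, (a, b) is generated by gcd(a, b). Compute gcd(340, 210) with the extended Euclidean algorithm, tracking rows (r, s, t) with s·340 + t·210 = r:
  row A: (340, 1, 0)   [1·340 + 0·210 = 340]
  row B: (210, 0, 1)   [0·340 + 1·210 = 210]
  340 = 1·210 + 130   → row C = row A − 1·row B = (130, 1, −1)   [check: 1·340 − 1·210 = 130]
  210 = 1·130 + 80   → row D = row B − 1·row C = (80, −1, 2)   [check: −1·340 + 2·210 = 80]
  130 = 1·80 + 50   → row E = row C − 1·row D = (50, 2, −3)   [check: 2·340 − 3·210 = 50]
  80 = 1·50 + 30   → row F = row D − 1·row E = (30, −3, 5)   [check: −3·340 + 5·210 = 30]
  50 = 1·30 + 20   → row G = row E − 1·row F = (20, 5, −8)   [check: 5·340 − 8·210 = 20]
  30 = 1·20 + 10   → row H = row F − 1·row G = (10, −8, 13)   [check: −8·340 + 13·210 = 10]
  20 = 2·10 + 0   → remainder 0, stop. gcd = 10 (last nonzero row H).
So gcd(340, 210) = 10, with Bézout identity −8·340 + 13·210 = 10. Containment (⊇): the Bézout identity exhibits 10 as an element of (340, 210), giving (10) ⊆ (340, 210). Containment (⊆): since 10 | 340 and 10 | 210 (340 = 10·34, 210 = 10·21), every Z-linear combination of 340 and 210 is divisible by 10, so (340, 210) ⊆ (10). Therefore (340, 210) = (10), d = 10.

Final answer: (340, 210) = (10); d = 10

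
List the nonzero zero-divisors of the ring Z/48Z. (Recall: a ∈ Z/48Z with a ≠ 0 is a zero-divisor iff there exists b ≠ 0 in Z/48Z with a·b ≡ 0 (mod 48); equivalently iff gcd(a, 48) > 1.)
An element a ∈ Z/48Z (with a ≠ 0) is a zero-divisor iff gcd(a, 48) > 1 (because a is a unit precisely when gcd(a, n) = 1, and in Z/nZ every nonzero, non-unit element is a zero-divisor). Scan a = 1, ..., 47 and keep those with gcd(a, 48) > 1:
  gcd(2, 48) = 2, gcd(3, 48) = 3, gcd(4, 48) = 4, gcd(6, 48) = 6, gcd(8, 48) = 8, gcd(9, 48) = 3, gcd(10, 48) = 2, gcd(12, 48) = 12, gcd(14, 48) = 2, gcd(15, 48) = 3, gcd(16, 48) = 16, gcd(18, 48) = 6, gcd(20, 48) = 4, gcd(21, 48) = 3, gcd(22, 48) = 2, gcd(24, 48) = 24, gcd(26, 48) = 2, gcd(27, 48) = 3, gcd(28, 48) = 4, gcd(30, 48) = 6, gcd(32, 48) = 16, gcd(33, 48) = 3, gcd(34, 48) = 2, gcd(36, 48) = 12, gcd(38, 48) = 2, gcd(39, 48) = 3, gcd(40, 48) = 8, gcd(42, 48) = 6, gcd(44, 48) = 4, gcd(45, 48) = 3, gcd(46, 48) = 2.
All other a ∈ {1, ..., 47} have gcd(a, 48) = 1 and are units. So the nonzero zero-divisors are exactly the 31 values of a appearing in this scan.

Final answer: nonzero zero-divisors of Z/48Z = {2, 3, 4, 6, 8, 9, 10, 12, 14, 15, 16, 18, 20, 21, 22, 24, 26, 27, 28, 30, 32, 33, 34, 36, 38, 39, 40, 42, 44, 45, 46}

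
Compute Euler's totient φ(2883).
φ is multiplicative, with φ(p^e) = p^e − p^(e−1). Factorise 2883 = 3 · 31^2. Then
  φ(2883) = (3 − 1) · (31^2 − 31^1) = 2 · 930 = 1860.

Final answer: φ(2883) = 1860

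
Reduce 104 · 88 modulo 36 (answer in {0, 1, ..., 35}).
Reduce the factors first: 104 ≡ 32, 88 ≡ 16 (mod 36), so 104 · 88 ≡ 32 · 16 (mod 36). 32 · 16 = 512. Dividing by 36: 512 = 14·36 + 8. So (104 · 88) mod 36 = 8.

Final answer: 8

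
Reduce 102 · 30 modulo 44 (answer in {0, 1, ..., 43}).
Reduce the factors first: 102 ≡ 14 (mod 44), so 102 · 30 ≡ 14 · 30 (mod 44). 14 · 30 = 420. Dividing by 44: 420 = 9·44 + 24. So (102 · 30) mod 44 = 24.

Final answer: 24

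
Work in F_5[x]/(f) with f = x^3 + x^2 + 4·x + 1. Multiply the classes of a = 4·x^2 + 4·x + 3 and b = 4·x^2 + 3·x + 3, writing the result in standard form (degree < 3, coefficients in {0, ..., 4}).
a · b ≡ 2·x + 2 (mod f(x))

Multiply as integer polynomials: a · b = 16·x^4 + 28·x^3 + 36·x^2 + 21·x + 9. Reducing coefficients mod 5: a · b ≡ x^4 + 3·x^3 + x^2 + x + 4. Now divide by f(x) = x^3 + x^2 + 4·x + 1 in F_5[x], eliminating the leading term at each step:
  leading term x^4: subtract (x)·f(x) = x^4 + x^3 + 4·x^2 + x, leaving 2·x^3 + 2·x^2 + 4 (coefficients mod 5)
  leading term 2·x^3: subtract (2)·f(x) = 2·x^3 + 2·x^2 + 3·x + 2, leaving 2·x + 2 (coefficients mod 5)
The degree is now < 3, so this is the remainder. Hence a · b ≡ 2·x + 2 in F_5[x]/(f).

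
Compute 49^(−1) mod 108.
Apply the extended Euclidean algorithm to (108, 49), tracking rows (r, s, t) with s·108 + t·49 = r. Each division r_prev = q·r_cur + r_new produces the new row as (previous row) − q·(current row):
  row A: (108, 1, 0)   [1·108 + 0·49 = 108]
  row B: (49, 0, 1)   [0·108 + 1·49 = 49]
  108 = 2·49 + 10   → row C = row A − 2·row B = (10, 1, −2)   [check: 1·108 − 2·49 = 10]
  49 = 4·10 + 9   → row D = row B − 4·row C = (9, −4, 9)   [check: −4·108 + 9·49 = 9]
  10 = 1·9 + 1   → row E = row C − 1·row D = (1, 5, −11)   [check: 5·108 − 11·49 = 1]
  9 = 9·1 + 0   → remainder 0, stop. gcd = 1 (last nonzero row E).
The gcd is 1, so 49 is invertible mod 108. The last nonzero row gives 5·108 − 11·49 = 1, so t = −11. So 49^(−1) ≡ −11 ≡ 97 (mod 108). Verify: 49 · 97 = 4753 ≡ 1 (mod 108). ✓

Final answer: 49^(−1) ≡ 97 (mod 108)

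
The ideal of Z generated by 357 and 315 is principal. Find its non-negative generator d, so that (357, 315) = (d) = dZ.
(357, 315) = (21); d = 21

In the PID Z, (a, b) is generated by gcd(a, b). Compute gcd(357, 315) with the extended Euclidean algorithm, tracking rows (r, s, t) with s·357 + t·315 = r:
  row A: (357, 1, 0)   [1·357 + 0·315 = 357]
  row B: (315, 0, 1)   [0·357 + 1·315 = 315]
  357 = 1·315 + 42   → row C = row A − 1·row B = (42, 1, −1)   [check: 1·357 − 1·315 = 42]
  315 = 7·42 + 21   → row D = row B − 7·row C = (21, −7, 8)   [check: −7·357 + 8·315 = 21]
  42 = 2·21 + 0   → remainder 0, stop. gcd = 21 (last nonzero row D).
So gcd(357, 315) = 21, with Bézout identity −7·357 + 8·315 = 21. Containment (⊇): the Bézout identity exhibits 21 as an element of (357, 315), giving (21) ⊆ (357, 315). Containment (⊆): since 21 | 357 and 21 | 315 (357 = 21·17, 315 = 21·15), every Z-linear combination of 357 and 315 is divisible by 21, so (357, 315) ⊆ (21). Therefore (357, 315) = (21), d = 21.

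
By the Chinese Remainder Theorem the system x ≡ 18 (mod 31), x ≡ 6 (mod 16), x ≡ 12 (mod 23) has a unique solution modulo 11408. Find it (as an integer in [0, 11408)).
The moduli 31, 16, 23 are pairwise coprime, so by the CRT there is a unique solution mod 31·16·23 = 11408.
Solve by successive substitution. Start with x ≡ 18 (mod 31).
  Combine with x ≡ 6 (mod 16): write x = 18 + 31·t and require 18 + 31·t ≡ 6 (mod 16), i.e. 31·t ≡ 6 − 18 ≡ 4 (mod 16). Since 31^(−1) ≡ 15 (mod 16) (31 ≡ 15 (mod 16)), t ≡ 15·4 ≡ 12 (mod 16). So x ≡ 18 + 31·12 = 390 (mod 496).
  Combine with x ≡ 12 (mod 23): write x = 390 + 496·t and require 390 + 496·t ≡ 12 (mod 23), i.e. 496·t ≡ 12 − 390 ≡ 13 (mod 23). Since 496^(−1) ≡ 16 (mod 23) (496 ≡ 13 (mod 23)), t ≡ 16·13 ≡ 1 (mod 23). So x ≡ 390 + 496·1 = 886 (mod 11408).
Unique solution in [0, 11408): x = 886.

Final answer: x ≡ 886 (mod 11408); the representative in [0, 11408) is 886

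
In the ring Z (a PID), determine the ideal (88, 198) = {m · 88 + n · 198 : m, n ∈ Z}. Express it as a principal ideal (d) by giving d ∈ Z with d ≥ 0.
(88, 198) = (22); d = 22

In the PID Z, (a, b) is generated by gcd(a, b). Compute gcd(198, 88) with the extended Euclidean algorithm, tracking rows (r, s, t) with s·198 + t·88 = r:
  row A: (198, 1, 0)   [1·198 + 0·88 = 198]
  row B: (88, 0, 1)   [0·198 + 1·88 = 88]
  198 = 2·88 + 22   → row C = row A − 2·row B = (22, 1, −2)   [check: 1·198 − 2·88 = 22]
  88 = 4·22 + 0   → remainder 0, stop. gcd = 22 (last nonzero row C).
So gcd(88, 198) = 22, with Bézout identity 1·198 − 2·88 = 22. Containment (⊇): the Bézout identity exhibits 22 as an element of (88, 198), giving (22) ⊆ (88, 198). Containment (⊆): since 22 | 88 and 22 | 198 (88 = 22·4, 198 = 22·9), every Z-linear combination of 88 and 198 is divisible by 22, so (88, 198) ⊆ (22). Therefore (88, 198) = (22), d = 22.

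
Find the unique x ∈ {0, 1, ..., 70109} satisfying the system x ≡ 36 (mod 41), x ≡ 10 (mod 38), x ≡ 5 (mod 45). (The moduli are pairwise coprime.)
x ≡ 46940 (mod 70110); the representative in [0, 70110) is 46940

The moduli 41, 38, 45 are pairwise coprime, so by the CRT there is a unique solution mod 41·38·45 = 70110.
Solve by successive substitution. Start with x ≡ 36 (mod 41).
  Combine with x ≡ 10 (mod 38): write x = 36 + 41·t and require 36 + 41·t ≡ 10 (mod 38), i.e. 41·t ≡ 10 − 36 ≡ 12 (mod 38). Since 41^(−1) ≡ 13 (mod 38) (41 ≡ 3 (mod 38)), t ≡ 13·12 ≡ 4 (mod 38). So x ≡ 36 + 41·4 = 200 (mod 1558).
  Combine with x ≡ 5 (mod 45): write x = 200 + 1558·t and require 200 + 1558·t ≡ 5 (mod 45), i.e. 1558·t ≡ 5 − 200 ≡ 30 (mod 45). Since 1558^(−1) ≡ 37 (mod 45) (1558 ≡ 28 (mod 45)), t ≡ 37·30 ≡ 30 (mod 45). So x ≡ 200 + 1558·30 = 46940 (mod 70110).
Unique solution in [0, 70110): x = 46940.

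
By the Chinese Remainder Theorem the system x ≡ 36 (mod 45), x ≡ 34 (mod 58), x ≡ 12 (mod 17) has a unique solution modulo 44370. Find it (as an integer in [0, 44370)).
x ≡ 39996 (mod 44370); the representative in [0, 44370) is 39996

The moduli 45, 58, 17 are pairwise coprime, so by the CRT there is a unique solution mod 45·58·17 = 44370.
Solve by successive substitution. Start with x ≡ 36 (mod 45).
  Combine with x ≡ 34 (mod 58): write x = 36 + 45·t and require 36 + 45·t ≡ 34 (mod 58), i.e. 45·t ≡ 34 − 36 ≡ 56 (mod 58). Since 45^(−1) ≡ 49 (mod 58), t ≡ 49·56 ≡ 18 (mod 58). So x ≡ 36 + 45·18 = 846 (mod 2610).
  Combine with x ≡ 12 (mod 17): write x = 846 + 2610·t and require 846 + 2610·t ≡ 12 (mod 17), i.e. 2610·t ≡ 12 − 846 ≡ 16 (mod 17). Since 2610^(−1) ≡ 2 (mod 17) (2610 ≡ 9 (mod 17)), t ≡ 2·16 ≡ 15 (mod 17). So x ≡ 846 + 2610·15 = 39996 (mod 44370).
Unique solution in [0, 44370): x = 39996.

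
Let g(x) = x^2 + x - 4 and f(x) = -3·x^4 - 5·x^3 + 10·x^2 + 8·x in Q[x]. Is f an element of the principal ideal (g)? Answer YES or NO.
In Q[x] the ideal (g) consists of all multiples of g, so f ∈ (g) iff g | f, i.e. iff the remainder of f on division by g is 0. Divide f by g (g is monic, so eliminate the leading term of the running remainder at each step):
  leading term -3·x^4: subtract (-3·x^2)·g(x) = -3·x^4 - 3·x^3 + 12·x^2, leaving -2·x^3 - 2·x^2 + 8·x
  leading term -2·x^3: subtract (-2·x)·g(x) = -2·x^3 - 2·x^2 + 8·x, leaving 0
The remainder is 0, so f(x) = g(x) · h(x) with h(x) = -3·x^2 - 2·x. Hence g | f, i.e. f ∈ (g).

Final answer: YES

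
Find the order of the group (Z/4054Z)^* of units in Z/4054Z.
(Z/4054Z)^* consists of the classes a with gcd(a, 4054) = 1, so its order is φ(4054). φ is multiplicative, with φ(p^e) = p^e − p^(e−1). Factorise 4054 = 2 · 2027. Then
  φ(4054) = (2 − 1) · (2027 − 1) = 1 · 2026 = 2026.
Thus |(Z/4054Z)^*| = 2026.

Final answer: |(Z/4054Z)^*| = 2026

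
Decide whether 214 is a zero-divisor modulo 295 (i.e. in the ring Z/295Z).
NO

gcd(214, 295) = 1, so 214 is a unit in Z/295Z (it has a multiplicative inverse). A unit cannot be a zero-divisor: if 214·b ≡ 0 then multiplying both sides by 214^(−1) gives b ≡ 0. So 214 is not a zero-divisor.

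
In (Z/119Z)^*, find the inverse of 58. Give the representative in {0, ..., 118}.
Apply the extended Euclidean algorithm to (119, 58), tracking rows (r, s, t) with s·119 + t·58 = r. Each division r_prev = q·r_cur + r_new produces the new row as (previous row) − q·(current row):
  row A: (119, 1, 0)   [1·119 + 0·58 = 119]
  row B: (58, 0, 1)   [0·119 + 1·58 = 58]
  119 = 2·58 + 3   → row C = row A − 2·row B = (3, 1, −2)   [check: 1·119 − 2·58 = 3]
  58 = 19·3 + 1   → row D = row B − 19·row C = (1, −19, 39)   [check: −19·119 + 39·58 = 1]
  3 = 3·1 + 0   → remainder 0, stop. gcd = 1 (last nonzero row D).
The gcd is 1, so 58 is invertible mod 119. The last nonzero row gives −19·119 + 39·58 = 1, so t = 39. So 58^(−1) ≡ 39 (mod 119). Verify: 58 · 39 = 2262 ≡ 1 (mod 119). ✓

Final answer: 58^(−1) ≡ 39 (mod 119)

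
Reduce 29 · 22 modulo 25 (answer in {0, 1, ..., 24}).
Reduce the factors first: 29 ≡ 4 (mod 25), so 29 · 22 ≡ 4 · 22 (mod 25). 4 · 22 = 88. Dividing by 25: 88 = 3·25 + 13. So (29 · 22) mod 25 = 13.

Final answer: 13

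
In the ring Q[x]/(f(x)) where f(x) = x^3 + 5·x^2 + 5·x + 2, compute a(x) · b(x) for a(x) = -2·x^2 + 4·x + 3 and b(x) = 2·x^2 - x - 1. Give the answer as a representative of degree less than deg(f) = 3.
First multiply in Q[x] without reducing: a · b = -4·x^4 + 10·x^3 + 4·x^2 - 7·x - 3. Now divide by f(x) = x^3 + 5·x^2 + 5·x + 2, eliminating the leading term at each step:
  leading term -4·x^4: subtract (-4·x)·f(x) = -4·x^4 - 20·x^3 - 20·x^2 - 8·x, leaving 30·x^3 + 24·x^2 + x - 3
  leading term 30·x^3: subtract (30)·f(x) = 30·x^3 + 150·x^2 + 150·x + 60, leaving -126·x^2 - 149·x - 63
The degree is now < 3, so this is the remainder. Hence a · b ≡ -126·x^2 - 149·x - 63 in Q[x]/(f).

Final answer: a · b ≡ -126·x^2 - 149·x - 63 (mod f(x))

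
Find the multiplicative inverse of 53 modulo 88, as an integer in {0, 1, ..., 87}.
Apply the extended Euclidean algorithm to (88, 53), tracking rows (r, s, t) with s·88 + t·53 = r. Each division r_prev = q·r_cur + r_new produces the new row as (previous row) − q·(current row):
  row A: (88, 1, 0)   [1·88 + 0·53 = 88]
  row B: (53, 0, 1)   [0·88 + 1·53 = 53]
  88 = 1·53 + 35   → row C = row A − 1·row B = (35, 1, −1)   [check: 1·88 − 1·53 = 35]
  53 = 1·35 + 18   → row D = row B − 1·row C = (18, −1, 2)   [check: −1·88 + 2·53 = 18]
  35 = 1·18 + 17   → row E = row C − 1·row D = (17, 2, −3)   [check: 2·88 − 3·53 = 17]
  18 = 1·17 + 1   → row F = row D − 1·row E = (1, −3, 5)   [check: −3·88 + 5·53 = 1]
  17 = 17·1 + 0   → remainder 0, stop. gcd = 1 (last nonzero row F).
The gcd is 1, so 53 is invertible mod 88. The last nonzero row gives −3·88 + 5·53 = 1, so t = 5. So 53^(−1) ≡ 5 (mod 88). Verify: 53 · 5 = 265 ≡ 1 (mod 88). ✓

Final answer: 53^(−1) ≡ 5 (mod 88)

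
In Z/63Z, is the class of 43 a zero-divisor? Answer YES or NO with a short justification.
gcd(43, 63) = 1, so 43 is a unit in Z/63Z (it has a multiplicative inverse). A unit cannot be a zero-divisor: if 43·b ≡ 0 then multiplying both sides by 43^(−1) gives b ≡ 0. So 43 is not a zero-divisor.

Final answer: NO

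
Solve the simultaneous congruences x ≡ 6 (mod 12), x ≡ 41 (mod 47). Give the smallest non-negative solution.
x ≡ 558 (mod 564); the representative in [0, 564) is 558

The moduli 12, 47 are pairwise coprime, so by the CRT there is a unique solution mod 12·47 = 564.
Solve by successive substitution. Start with x ≡ 6 (mod 12).
  Combine with x ≡ 41 (mod 47): write x = 6 + 12·t and require 6 + 12·t ≡ 41 (mod 47), i.e. 12·t ≡ 41 − 6 ≡ 35 (mod 47). Since 12^(−1) ≡ 4 (mod 47), t ≡ 4·35 ≡ 46 (mod 47). So x ≡ 6 + 12·46 = 558 (mod 564).
Unique solution in [0, 564): x = 558.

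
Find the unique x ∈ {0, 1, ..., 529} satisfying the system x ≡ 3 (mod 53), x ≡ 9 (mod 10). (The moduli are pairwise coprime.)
The moduli 53, 10 are pairwise coprime, so by the CRT there is a unique solution mod 53·10 = 530.
Solve by successive substitution. Start with x ≡ 3 (mod 53).
  Combine with x ≡ 9 (mod 10): write x = 3 + 53·t and require 3 + 53·t ≡ 9 (mod 10), i.e. 53·t ≡ 9 − 3 ≡ 6 (mod 10). Since 53^(−1) ≡ 7 (mod 10) (53 ≡ 3 (mod 10)), t ≡ 7·6 ≡ 2 (mod 10). So x ≡ 3 + 53·2 = 109 (mod 530).
Unique solution in [0, 530): x = 109.

Final answer: x ≡ 109 (mod 530); the representative in [0, 530) is 109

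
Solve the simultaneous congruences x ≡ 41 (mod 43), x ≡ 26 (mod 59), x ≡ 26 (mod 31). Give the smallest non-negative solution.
The moduli 43, 59, 31 are pairwise coprime, so by the CRT there is a unique solution mod 43·59·31 = 78647.
Solve by successive substitution. Start with x ≡ 41 (mod 43).
  Combine with x ≡ 26 (mod 59): write x = 41 + 43·t and require 41 + 43·t ≡ 26 (mod 59), i.e. 43·t ≡ 26 − 41 ≡ 44 (mod 59). Since 43^(−1) ≡ 11 (mod 59), t ≡ 11·44 ≡ 12 (mod 59). So x ≡ 41 + 43·12 = 557 (mod 2537).
  Combine with x ≡ 26 (mod 31): write x = 557 + 2537·t and require 557 + 2537·t ≡ 26 (mod 31), i.e. 2537·t ≡ 26 − 557 ≡ 27 (mod 31). Since 2537^(−1) ≡ 6 (mod 31) (2537 ≡ 26 (mod 31)), t ≡ 6·27 ≡ 7 (mod 31). So x ≡ 557 + 2537·7 = 18316 (mod 78647).
Unique solution in [0, 78647): x = 18316.

Final answer: x ≡ 18316 (mod 78647); the representative in [0, 78647) is 18316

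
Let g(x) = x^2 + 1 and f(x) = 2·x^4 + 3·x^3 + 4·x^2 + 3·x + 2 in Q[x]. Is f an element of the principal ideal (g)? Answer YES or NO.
YES

In Q[x] the ideal (g) consists of all multiples of g, so f ∈ (g) iff g | f, i.e. iff the remainder of f on division by g is 0. Divide f by g (g is monic, so eliminate the leading term of the running remainder at each step):
  leading term 2·x^4: subtract (2·x^2)·g(x) = 2·x^4 + 2·x^2, leaving 3·x^3 + 2·x^2 + 3·x + 2
  leading term 3·x^3: subtract (3·x)·g(x) = 3·x^3 + 3·x, leaving 2·x^2 + 2
  leading term 2·x^2: subtract (2)·g(x) = 2·x^2 + 2, leaving 0
The remainder is 0, so f(x) = g(x) · h(x) with h(x) = 2·x^2 + 3·x + 2. Hence g | f, i.e. f ∈ (g).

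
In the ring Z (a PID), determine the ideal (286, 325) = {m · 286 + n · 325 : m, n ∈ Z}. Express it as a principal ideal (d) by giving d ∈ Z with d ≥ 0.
(286, 325) = (13); d = 13

In the PID Z, (a, b) is generated by gcd(a, b). Compute gcd(325, 286) with the extended Euclidean algorithm, tracking rows (r, s, t) with s·325 + t·286 = r:
  row A: (325, 1, 0)   [1·325 + 0·286 = 325]
  row B: (286, 0, 1)   [0·325 + 1·286 = 286]
  325 = 1·286 + 39   → row C = row A − 1·row B = (39, 1, −1)   [check: 1·325 − 1·286 = 39]
  286 = 7·39 + 13   → row D = row B − 7·row C = (13, −7, 8)   [check: −7·325 + 8·286 = 13]
  39 = 3·13 + 0   → remainder 0, stop. gcd = 13 (last nonzero row D).
So gcd(286, 325) = 13, with Bézout identity −7·325 + 8·286 = 13. Containment (⊇): the Bézout identity exhibits 13 as an element of (286, 325), giving (13) ⊆ (286, 325). Containment (⊆): since 13 | 286 and 13 | 325 (286 = 13·22, 325 = 13·25), every Z-linear combination of 286 and 325 is divisible by 13, so (286, 325) ⊆ (13). Therefore (286, 325) = (13), d = 13.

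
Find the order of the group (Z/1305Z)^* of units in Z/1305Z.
|(Z/1305Z)^*| = 672

(Z/1305Z)^* consists of the classes a with gcd(a, 1305) = 1, so its order is φ(1305). φ is multiplicative, with φ(p^e) = p^e − p^(e−1). Factorise 1305 = 3^2 · 5 · 29. Then
  φ(1305) = (3^2 − 3^1) · (5 − 1) · (29 − 1) = 6 · 4 · 28 = 672.
Thus |(Z/1305Z)^*| = 672.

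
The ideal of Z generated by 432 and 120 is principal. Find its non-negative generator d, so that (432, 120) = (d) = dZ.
In the PID Z, (a, b) is generated by gcd(a, b). Compute gcd(432, 120) with the extended Euclidean algorithm, tracking rows (r, s, t) with s·432 + t·120 = r:
  row A: (432, 1, 0)   [1·432 + 0·120 = 432]
  row B: (120, 0, 1)   [0·432 + 1·120 = 120]
  432 = 3·120 + 72   → row C = row A − 3·row B = (72, 1, −3)   [check: 1·432 − 3·120 = 72]
  120 = 1·72 + 48   → row D = row B − 1·row C = (48, −1, 4)   [check: −1·432 + 4·120 = 48]
  72 = 1·48 + 24   → row E = row C − 1·row D = (24, 2, −7)   [check: 2·432 − 7·120 = 24]
  48 = 2·24 + 0   → remainder 0, stop. gcd = 24 (last nonzero row E).
So gcd(432, 120) = 24, with Bézout identity 2·432 − 7·120 = 24. Containment (⊇): the Bézout identity exhibits 24 as an element of (432, 120), giving (24) ⊆ (432, 120). Containment (⊆): since 24 | 432 and 24 | 120 (432 = 24·18, 120 = 24·5), every Z-linear combination of 432 and 120 is divisible by 24, so (432, 120) ⊆ (24). Therefore (432, 120) = (24), d = 24.

Final answer: (432, 120) = (24); d = 24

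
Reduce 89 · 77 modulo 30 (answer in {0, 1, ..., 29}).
13

Reduce the factors first: 89 ≡ 29, 77 ≡ 17 (mod 30), so 89 · 77 ≡ 29 · 17 (mod 30). 29 · 17 = 493. Dividing by 30: 493 = 16·30 + 13. So (89 · 77) mod 30 = 13.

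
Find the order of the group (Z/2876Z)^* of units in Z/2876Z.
|(Z/2876Z)^*| = 1436

(Z/2876Z)^* consists of the classes a with gcd(a, 2876) = 1, so its order is φ(2876). φ is multiplicative, with φ(p^e) = p^e − p^(e−1). Factorise 2876 = 2^2 · 719. Then
  φ(2876) = (2^2 − 2^1) · (719 − 1) = 2 · 718 = 1436.
Thus |(Z/2876Z)^*| = 1436.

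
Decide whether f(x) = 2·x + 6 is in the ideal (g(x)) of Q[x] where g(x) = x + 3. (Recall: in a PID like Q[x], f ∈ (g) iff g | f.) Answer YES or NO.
YES

In Q[x] the ideal (g) consists of all multiples of g, so f ∈ (g) iff g | f, i.e. iff the remainder of f on division by g is 0. Divide f by g (g is monic, so eliminate the leading term of the running remainder at each step):
  leading term 2·x: subtract (2)·g(x) = 2·x + 6, leaving 0
The remainder is 0, so f(x) = g(x) · h(x) with h(x) = 2. Hence g | f, i.e. f ∈ (g).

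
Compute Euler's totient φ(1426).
φ(1426) = 660

φ is multiplicative, with φ(p^e) = p^e − p^(e−1). Factorise 1426 = 2 · 23 · 31. Then
  φ(1426) = (2 − 1) · (23 − 1) · (31 − 1) = 1 · 22 · 30 = 660.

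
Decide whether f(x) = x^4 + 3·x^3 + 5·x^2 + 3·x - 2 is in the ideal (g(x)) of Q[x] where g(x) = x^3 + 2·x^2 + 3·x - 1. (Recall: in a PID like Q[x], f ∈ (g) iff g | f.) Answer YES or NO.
NO

In Q[x] the ideal (g) consists of all multiples of g, so f ∈ (g) iff g | f, i.e. iff the remainder of f on division by g is 0. Divide f by g (g is monic, so eliminate the leading term of the running remainder at each step):
  leading term x^4: subtract (x)·g(x) = x^4 + 2·x^3 + 3·x^2 - x, leaving x^3 + 2·x^2 + 4·x - 2
  leading term x^3: subtract (1)·g(x) = x^3 + 2·x^2 + 3·x - 1, leaving x - 1
The remainder r(x) = x - 1 ≠ 0 (and deg r < deg g), so g ∤ f, i.e. f ∉ (g).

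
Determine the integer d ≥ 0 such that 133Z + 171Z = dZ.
In the PID Z, (a, b) is generated by gcd(a, b). Compute gcd(171, 133) with the extended Euclidean algorithm, tracking rows (r, s, t) with s·171 + t·133 = r:
  row A: (171, 1, 0)   [1·171 + 0·133 = 171]
  row B: (133, 0, 1)   [0·171 + 1·133 = 133]
  171 = 1·133 + 38   → row C = row A − 1·row B = (38, 1, −1)   [check: 1·171 − 1·133 = 38]
  133 = 3·38 + 19   → row D = row B − 3·row C = (19, −3, 4)   [check: −3·171 + 4·133 = 19]
  38 = 2·19 + 0   → remainder 0, stop. gcd = 19 (last nonzero row D).
So gcd(133, 171) = 19, with Bézout identity −3·171 + 4·133 = 19. Containment (⊇): the Bézout identity exhibits 19 as an element of (133, 171), giving (19) ⊆ (133, 171). Containment (⊆): since 19 | 133 and 19 | 171 (133 = 19·7, 171 = 19·9), every Z-linear combination of 133 and 171 is divisible by 19, so (133, 171) ⊆ (19). Therefore (133, 171) = (19), d = 19.

Final answer: (133, 171) = (19); d = 19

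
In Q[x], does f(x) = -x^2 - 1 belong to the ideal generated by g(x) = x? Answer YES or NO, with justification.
NO

In Q[x] the ideal (g) consists of all multiples of g, so f ∈ (g) iff g | f, i.e. iff the remainder of f on division by g is 0. Divide f by g (g is monic, so eliminate the leading term of the running remainder at each step):
  leading term -x^2: subtract (-x)·g(x) = -x^2, leaving -1
The remainder r(x) = -1 ≠ 0 (and deg r < deg g), so g ∤ f, i.e. f ∉ (g).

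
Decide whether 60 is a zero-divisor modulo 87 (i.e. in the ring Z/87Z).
gcd(60, 87) = 3 > 1, so 60 is not a unit in Z/87Z. In Z/nZ every nonzero non-unit is a zero-divisor: explicitly, take b = 87/gcd = 29 ≠ 0 (mod 87); then 60·29 = 1740 = 20·87, i.e. 60·29 ≡ 0 (mod 87). So 60 is a zero-divisor.

Final answer: YES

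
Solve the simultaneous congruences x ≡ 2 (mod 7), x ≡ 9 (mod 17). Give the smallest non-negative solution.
The moduli 7, 17 are pairwise coprime, so by the CRT there is a unique solution mod 7·17 = 119.
Solve by successive substitution. Start with x ≡ 2 (mod 7).
  Combine with x ≡ 9 (mod 17): write x = 2 + 7·t and require 2 + 7·t ≡ 9 (mod 17), i.e. 7·t ≡ 9 − 2 ≡ 7 (mod 17). Since 7^(−1) ≡ 5 (mod 17), t ≡ 5·7 ≡ 1 (mod 17). So x ≡ 2 + 7·1 = 9 (mod 119).
Unique solution in [0, 119): x = 9.

Final answer: x ≡ 9 (mod 119); the representative in [0, 119) is 9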